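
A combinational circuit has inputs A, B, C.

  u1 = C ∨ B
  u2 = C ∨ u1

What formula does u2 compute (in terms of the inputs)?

u1 = C ∨ B
u2 = C ∨ u1 = C ∨ (C ∨ B)

C ∨ (C ∨ B)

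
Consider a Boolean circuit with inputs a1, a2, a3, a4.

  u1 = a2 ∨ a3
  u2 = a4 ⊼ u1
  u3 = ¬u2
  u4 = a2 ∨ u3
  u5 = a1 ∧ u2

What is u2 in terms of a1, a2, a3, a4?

a4 ⊼ (a2 ∨ a3)

u1 = a2 ∨ a3
u2 = a4 ⊼ u1 = a4 ⊼ (a2 ∨ a3)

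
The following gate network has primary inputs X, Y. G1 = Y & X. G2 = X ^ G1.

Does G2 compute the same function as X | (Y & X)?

G1 = Y & X
G2 = X ^ G1 = X ^ (Y & X)
At X=1, Y=1: circuit gives 0, formula gives 1.

No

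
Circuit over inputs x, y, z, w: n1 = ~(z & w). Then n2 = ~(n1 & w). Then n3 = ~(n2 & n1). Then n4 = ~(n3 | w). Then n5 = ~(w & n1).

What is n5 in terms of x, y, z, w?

~(w & (~(z & w)))

n1 = ~(z & w)
n5 = ~(w & n1) = ~(w & (~(z & w)))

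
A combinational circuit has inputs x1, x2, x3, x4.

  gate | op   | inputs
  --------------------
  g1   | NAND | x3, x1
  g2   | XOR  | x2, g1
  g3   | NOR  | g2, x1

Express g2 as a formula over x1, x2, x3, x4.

g1 = x3 NAND x1
g2 = x2 XOR g1 = x2 XOR (x3 NAND x1)

x2 XOR (x3 NAND x1)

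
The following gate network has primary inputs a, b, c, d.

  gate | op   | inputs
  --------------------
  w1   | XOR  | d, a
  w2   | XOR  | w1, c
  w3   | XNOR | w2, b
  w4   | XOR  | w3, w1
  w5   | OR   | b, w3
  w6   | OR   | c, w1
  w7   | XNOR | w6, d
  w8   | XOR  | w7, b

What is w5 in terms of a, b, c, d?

b OR (((d XOR a) XOR c) XNOR b)

w1 = d XOR a
w2 = w1 XOR c = (d XOR a) XOR c
w3 = w2 XNOR b = ((d XOR a) XOR c) XNOR b
w5 = b OR w3 = b OR (((d XOR a) XOR c) XNOR b)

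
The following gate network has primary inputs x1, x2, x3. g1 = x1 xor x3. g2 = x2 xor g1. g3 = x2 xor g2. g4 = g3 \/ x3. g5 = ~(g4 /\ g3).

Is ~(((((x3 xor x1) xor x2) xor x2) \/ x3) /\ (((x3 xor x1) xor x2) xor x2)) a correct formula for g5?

Yes

g1 = x1 xor x3
g2 = x2 xor g1 = x2 xor (x1 xor x3)
g3 = x2 xor g2 = x2 xor (x2 xor (x1 xor x3))
g4 = g3 \/ x3 = (x2 xor (x2 xor (x1 xor x3))) \/ x3
g5 = ~(g4 /\ g3) = ~(((x2 xor (x2 xor (x1 xor x3))) \/ x3) /\ (x2 xor (x2 xor (x1 xor x3))))
At x1=0, x2=0, x3=1: circuit gives 0, formula gives 0.
At x1=0, x2=0, x3=0: circuit gives 1, formula gives 1.
Agrees on all 8 inputs.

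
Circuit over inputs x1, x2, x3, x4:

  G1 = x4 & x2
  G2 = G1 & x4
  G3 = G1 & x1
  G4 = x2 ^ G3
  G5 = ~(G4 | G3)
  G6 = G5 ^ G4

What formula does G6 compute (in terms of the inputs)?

(~((x2 ^ ((x4 & x2) & x1)) | ((x4 & x2) & x1))) ^ (x2 ^ ((x4 & x2) & x1))

G1 = x4 & x2
G3 = G1 & x1 = (x4 & x2) & x1
G4 = x2 ^ G3 = x2 ^ ((x4 & x2) & x1)
G5 = ~(G4 | G3) = ~((x2 ^ ((x4 & x2) & x1)) | ((x4 & x2) & x1))
G6 = G5 ^ G4 = (~((x2 ^ ((x4 & x2) & x1)) | ((x4 & x2) & x1))) ^ (x2 ^ ((x4 & x2) & x1))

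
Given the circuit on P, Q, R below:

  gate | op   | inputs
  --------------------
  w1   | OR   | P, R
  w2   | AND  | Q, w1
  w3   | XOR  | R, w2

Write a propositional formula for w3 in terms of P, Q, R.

w1 = P OR R
w2 = Q AND w1 = Q AND (P OR R)
w3 = R XOR w2 = R XOR (Q AND (P OR R))

R XOR (Q AND (P OR R))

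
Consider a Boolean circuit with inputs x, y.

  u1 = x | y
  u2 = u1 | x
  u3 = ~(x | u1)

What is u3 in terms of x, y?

~(x | (x | y))

u1 = x | y
u3 = ~(x | u1) = ~(x | (x | y))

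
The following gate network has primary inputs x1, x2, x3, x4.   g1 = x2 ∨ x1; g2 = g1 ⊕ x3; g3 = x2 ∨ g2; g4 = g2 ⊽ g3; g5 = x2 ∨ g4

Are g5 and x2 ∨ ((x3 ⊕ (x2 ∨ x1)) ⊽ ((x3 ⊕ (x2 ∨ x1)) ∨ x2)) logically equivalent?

g1 = x2 ∨ x1
g2 = g1 ⊕ x3 = (x2 ∨ x1) ⊕ x3
g3 = x2 ∨ g2 = x2 ∨ ((x2 ∨ x1) ⊕ x3)
g4 = g2 ⊽ g3 = ((x2 ∨ x1) ⊕ x3) ⊽ (x2 ∨ ((x2 ∨ x1) ⊕ x3))
g5 = x2 ∨ g4 = x2 ∨ (((x2 ∨ x1) ⊕ x3) ⊽ (x2 ∨ ((x2 ∨ x1) ⊕ x3)))
At x1=0, x2=0, x3=1, x4=0: circuit gives 0, formula gives 0.
At x1=0, x2=0, x3=0, x4=0: circuit gives 1, formula gives 1.
Agrees on all 16 inputs.

Yes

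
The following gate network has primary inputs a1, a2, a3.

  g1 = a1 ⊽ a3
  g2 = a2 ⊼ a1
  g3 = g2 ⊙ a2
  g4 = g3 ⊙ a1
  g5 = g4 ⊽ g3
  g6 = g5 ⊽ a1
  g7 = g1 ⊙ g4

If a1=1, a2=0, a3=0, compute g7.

g1 = 1 ⊽ 0 = 0
g2 = 0 ⊼ 1 = 1
g3 = 1 ⊙ 0 = 0
g4 = 0 ⊙ 1 = 0
g7 = 0 ⊙ 0 = 1

1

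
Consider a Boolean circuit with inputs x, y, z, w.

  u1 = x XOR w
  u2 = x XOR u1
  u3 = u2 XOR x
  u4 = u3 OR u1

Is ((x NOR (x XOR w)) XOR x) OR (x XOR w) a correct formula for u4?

No

u1 = x XOR w
u2 = x XOR u1 = x XOR (x XOR w)
u3 = u2 XOR x = (x XOR (x XOR w)) XOR x
u4 = u3 OR u1 = ((x XOR (x XOR w)) XOR x) OR (x XOR w)
At x=0, y=0, z=0, w=0: circuit gives 0, formula gives 1.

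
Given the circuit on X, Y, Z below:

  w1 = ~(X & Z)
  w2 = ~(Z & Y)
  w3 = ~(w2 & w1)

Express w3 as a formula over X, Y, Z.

w1 = ~(X & Z)
w2 = ~(Z & Y)
w3 = ~(w2 & w1) = ~((~(Z & Y)) & (~(X & Z)))

~((~(Z & Y)) & (~(X & Z)))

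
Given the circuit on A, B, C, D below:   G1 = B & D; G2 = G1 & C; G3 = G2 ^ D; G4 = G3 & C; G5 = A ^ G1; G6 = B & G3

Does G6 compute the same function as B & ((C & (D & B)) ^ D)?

Yes

G1 = B & D
G2 = G1 & C = (B & D) & C
G3 = G2 ^ D = ((B & D) & C) ^ D
G6 = B & G3 = B & (((B & D) & C) ^ D)
At A=0, B=0, C=0, D=0: circuit gives 0, formula gives 0.
At A=0, B=1, C=0, D=1: circuit gives 1, formula gives 1.
Agrees on all 16 inputs.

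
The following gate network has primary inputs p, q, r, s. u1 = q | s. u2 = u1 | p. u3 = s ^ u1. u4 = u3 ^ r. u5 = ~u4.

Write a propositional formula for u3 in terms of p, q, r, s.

s ^ (q | s)

u1 = q | s
u3 = s ^ u1 = s ^ (q | s)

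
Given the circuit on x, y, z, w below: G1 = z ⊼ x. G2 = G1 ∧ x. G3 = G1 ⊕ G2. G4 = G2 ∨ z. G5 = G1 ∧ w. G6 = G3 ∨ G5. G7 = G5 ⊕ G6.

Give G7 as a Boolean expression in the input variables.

G1 = z ⊼ x
G2 = G1 ∧ x = (z ⊼ x) ∧ x
G3 = G1 ⊕ G2 = (z ⊼ x) ⊕ ((z ⊼ x) ∧ x)
G5 = G1 ∧ w = (z ⊼ x) ∧ w
G6 = G3 ∨ G5 = ((z ⊼ x) ⊕ ((z ⊼ x) ∧ x)) ∨ ((z ⊼ x) ∧ w)
G7 = G5 ⊕ G6 = ((z ⊼ x) ∧ w) ⊕ (((z ⊼ x) ⊕ ((z ⊼ x) ∧ x)) ∨ ((z ⊼ x) ∧ w))

((z ⊼ x) ∧ w) ⊕ (((z ⊼ x) ⊕ ((z ⊼ x) ∧ x)) ∨ ((z ⊼ x) ∧ w))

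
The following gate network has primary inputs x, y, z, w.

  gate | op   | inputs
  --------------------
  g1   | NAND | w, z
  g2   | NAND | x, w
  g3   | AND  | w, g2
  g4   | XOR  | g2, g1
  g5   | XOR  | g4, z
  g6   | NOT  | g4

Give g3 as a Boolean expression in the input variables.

w AND (x NAND w)

g2 = x NAND w
g3 = w AND g2 = w AND (x NAND w)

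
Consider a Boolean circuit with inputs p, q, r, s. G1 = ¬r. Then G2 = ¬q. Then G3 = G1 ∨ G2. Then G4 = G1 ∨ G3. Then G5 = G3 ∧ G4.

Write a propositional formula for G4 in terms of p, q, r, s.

G1 = ¬r
G2 = ¬q
G3 = G1 ∨ G2 = ¬r ∨ ¬q
G4 = G1 ∨ G3 = ¬r ∨ (¬r ∨ ¬q)

¬r ∨ (¬r ∨ ¬q)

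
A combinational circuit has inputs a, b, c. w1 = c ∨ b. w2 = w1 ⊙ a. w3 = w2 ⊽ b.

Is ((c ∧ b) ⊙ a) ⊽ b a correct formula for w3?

w1 = c ∨ b
w2 = w1 ⊙ a = (c ∨ b) ⊙ a
w3 = w2 ⊽ b = ((c ∨ b) ⊙ a) ⊽ b
At a=0, b=0, c=1: circuit gives 1, formula gives 0.

No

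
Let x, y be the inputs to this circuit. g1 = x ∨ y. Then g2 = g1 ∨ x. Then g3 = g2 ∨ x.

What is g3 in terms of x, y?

((x ∨ y) ∨ x) ∨ x

g1 = x ∨ y
g2 = g1 ∨ x = (x ∨ y) ∨ x
g3 = g2 ∨ x = ((x ∨ y) ∨ x) ∨ x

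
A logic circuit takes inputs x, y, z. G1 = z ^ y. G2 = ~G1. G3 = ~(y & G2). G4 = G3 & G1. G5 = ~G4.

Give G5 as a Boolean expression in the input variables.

~((~(y & ~(z ^ y))) & (z ^ y))

G1 = z ^ y
G2 = ~G1 = ~(z ^ y)
G3 = ~(y & G2) = ~(y & ~(z ^ y))
G4 = G3 & G1 = (~(y & ~(z ^ y))) & (z ^ y)
G5 = ~G4 = ~((~(y & ~(z ^ y))) & (z ^ y))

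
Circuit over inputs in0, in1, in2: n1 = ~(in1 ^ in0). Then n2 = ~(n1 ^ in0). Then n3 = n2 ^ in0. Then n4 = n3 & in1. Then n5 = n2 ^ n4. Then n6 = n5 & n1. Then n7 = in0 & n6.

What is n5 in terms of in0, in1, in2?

(~((~(in1 ^ in0)) ^ in0)) ^ (((~((~(in1 ^ in0)) ^ in0)) ^ in0) & in1)

n1 = ~(in1 ^ in0)
n2 = ~(n1 ^ in0) = ~((~(in1 ^ in0)) ^ in0)
n3 = n2 ^ in0 = (~((~(in1 ^ in0)) ^ in0)) ^ in0
n4 = n3 & in1 = ((~((~(in1 ^ in0)) ^ in0)) ^ in0) & in1
n5 = n2 ^ n4 = (~((~(in1 ^ in0)) ^ in0)) ^ (((~((~(in1 ^ in0)) ^ in0)) ^ in0) & in1)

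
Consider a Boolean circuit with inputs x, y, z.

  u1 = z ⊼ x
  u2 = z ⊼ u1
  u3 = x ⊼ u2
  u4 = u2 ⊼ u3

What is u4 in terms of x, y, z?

(z ⊼ (z ⊼ x)) ⊼ (x ⊼ (z ⊼ (z ⊼ x)))

u1 = z ⊼ x
u2 = z ⊼ u1 = z ⊼ (z ⊼ x)
u3 = x ⊼ u2 = x ⊼ (z ⊼ (z ⊼ x))
u4 = u2 ⊼ u3 = (z ⊼ (z ⊼ x)) ⊼ (x ⊼ (z ⊼ (z ⊼ x)))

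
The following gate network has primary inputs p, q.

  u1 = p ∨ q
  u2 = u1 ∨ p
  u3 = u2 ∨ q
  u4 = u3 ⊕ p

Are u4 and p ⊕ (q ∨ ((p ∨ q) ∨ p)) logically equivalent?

u1 = p ∨ q
u2 = u1 ∨ p = (p ∨ q) ∨ p
u3 = u2 ∨ q = ((p ∨ q) ∨ p) ∨ q
u4 = u3 ⊕ p = (((p ∨ q) ∨ p) ∨ q) ⊕ p
At p=0, q=0: circuit gives 0, formula gives 0.
At p=0, q=1: circuit gives 1, formula gives 1.
Agrees on all 4 inputs.

Yes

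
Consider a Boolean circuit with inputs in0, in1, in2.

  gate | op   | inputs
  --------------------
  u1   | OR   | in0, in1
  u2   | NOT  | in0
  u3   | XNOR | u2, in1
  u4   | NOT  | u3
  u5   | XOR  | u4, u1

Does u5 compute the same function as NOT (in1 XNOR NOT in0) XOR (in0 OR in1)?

Yes

u1 = in0 OR in1
u2 = NOT in0
u3 = u2 XNOR in1 = NOT in0 XNOR in1
u4 = NOT u3 = NOT (NOT in0 XNOR in1)
u5 = u4 XOR u1 = NOT (NOT in0 XNOR in1) XOR (in0 OR in1)
At in0=1, in1=1, in2=0: circuit gives 0, formula gives 0.
At in0=0, in1=0, in2=0: circuit gives 1, formula gives 1.
Agrees on all 8 inputs.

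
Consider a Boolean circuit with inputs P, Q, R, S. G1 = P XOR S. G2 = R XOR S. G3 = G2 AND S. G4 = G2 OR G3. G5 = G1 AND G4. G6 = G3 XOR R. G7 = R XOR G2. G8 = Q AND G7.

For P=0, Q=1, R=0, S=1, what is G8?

G2 = 0 XOR 1 = 1
G7 = 0 XOR 1 = 1
G8 = 1 AND 1 = 1

1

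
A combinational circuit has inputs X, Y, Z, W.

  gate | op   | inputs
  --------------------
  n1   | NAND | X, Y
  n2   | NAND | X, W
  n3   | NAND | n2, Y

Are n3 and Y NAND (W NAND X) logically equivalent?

Yes

n2 = X NAND W
n3 = n2 NAND Y = (X NAND W) NAND Y
At X=0, Y=1, Z=0, W=0: circuit gives 0, formula gives 0.
At X=0, Y=0, Z=0, W=0: circuit gives 1, formula gives 1.
Agrees on all 16 inputs.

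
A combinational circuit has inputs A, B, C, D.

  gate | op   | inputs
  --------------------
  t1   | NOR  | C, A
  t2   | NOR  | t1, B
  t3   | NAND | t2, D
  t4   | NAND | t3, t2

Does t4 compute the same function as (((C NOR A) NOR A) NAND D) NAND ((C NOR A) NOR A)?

No

t1 = C NOR A
t2 = t1 NOR B = (C NOR A) NOR B
t3 = t2 NAND D = ((C NOR A) NOR B) NAND D
t4 = t3 NAND t2 = (((C NOR A) NOR B) NAND D) NAND ((C NOR A) NOR B)
At A=0, B=1, C=1, D=0: circuit gives 1, formula gives 0.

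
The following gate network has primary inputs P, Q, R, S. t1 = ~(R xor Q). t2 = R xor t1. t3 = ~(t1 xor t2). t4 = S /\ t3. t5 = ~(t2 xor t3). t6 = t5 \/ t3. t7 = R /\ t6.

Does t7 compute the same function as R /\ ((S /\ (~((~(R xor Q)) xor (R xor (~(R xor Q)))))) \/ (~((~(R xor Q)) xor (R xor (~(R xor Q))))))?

t1 = ~(R xor Q)
t2 = R xor t1 = R xor (~(R xor Q))
t3 = ~(t1 xor t2) = ~((~(R xor Q)) xor (R xor (~(R xor Q))))
t5 = ~(t2 xor t3) = ~((R xor (~(R xor Q))) xor (~((~(R xor Q)) xor (R xor (~(R xor Q))))))
t6 = t5 \/ t3 = (~((R xor (~(R xor Q))) xor (~((~(R xor Q)) xor (R xor (~(R xor Q))))))) \/ (~((~(R xor Q)) xor (R xor (~(R xor Q)))))
t7 = R /\ t6 = R /\ ((~((R xor (~(R xor Q))) xor (~((~(R xor Q)) xor (R xor (~(R xor Q))))))) \/ (~((~(R xor Q)) xor (R xor (~(R xor Q))))))
At P=0, Q=1, R=1, S=0: circuit gives 1, formula gives 0.

No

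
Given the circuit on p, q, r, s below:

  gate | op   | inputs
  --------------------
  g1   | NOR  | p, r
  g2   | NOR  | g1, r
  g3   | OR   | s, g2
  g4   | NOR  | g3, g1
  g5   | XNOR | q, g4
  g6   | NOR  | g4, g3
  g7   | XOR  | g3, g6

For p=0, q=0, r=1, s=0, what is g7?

0

g1 = 0 NOR 1 = 0
g2 = 0 NOR 1 = 0
g3 = 0 OR 0 = 0
g4 = 0 NOR 0 = 1
g6 = 1 NOR 0 = 0
g7 = 0 XOR 0 = 0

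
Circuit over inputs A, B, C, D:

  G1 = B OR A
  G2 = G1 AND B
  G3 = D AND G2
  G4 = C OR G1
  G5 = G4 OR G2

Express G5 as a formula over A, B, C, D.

(C OR (B OR A)) OR ((B OR A) AND B)

G1 = B OR A
G2 = G1 AND B = (B OR A) AND B
G4 = C OR G1 = C OR (B OR A)
G5 = G4 OR G2 = (C OR (B OR A)) OR ((B OR A) AND B)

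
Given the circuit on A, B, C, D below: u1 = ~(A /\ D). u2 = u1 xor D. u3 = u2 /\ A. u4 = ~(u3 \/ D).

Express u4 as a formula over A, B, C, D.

~((((~(A /\ D)) xor D) /\ A) \/ D)

u1 = ~(A /\ D)
u2 = u1 xor D = (~(A /\ D)) xor D
u3 = u2 /\ A = ((~(A /\ D)) xor D) /\ A
u4 = ~(u3 \/ D) = ~((((~(A /\ D)) xor D) /\ A) \/ D)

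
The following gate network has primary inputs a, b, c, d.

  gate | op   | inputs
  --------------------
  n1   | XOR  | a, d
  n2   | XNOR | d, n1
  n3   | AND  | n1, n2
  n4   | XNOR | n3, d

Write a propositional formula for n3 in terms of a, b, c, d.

n1 = a XOR d
n2 = d XNOR n1 = d XNOR (a XOR d)
n3 = n1 AND n2 = (a XOR d) AND (d XNOR (a XOR d))

(a XOR d) AND (d XNOR (a XOR d))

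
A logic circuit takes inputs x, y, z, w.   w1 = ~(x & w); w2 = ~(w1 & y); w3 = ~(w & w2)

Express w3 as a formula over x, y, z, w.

w1 = ~(x & w)
w2 = ~(w1 & y) = ~((~(x & w)) & y)
w3 = ~(w & w2) = ~(w & (~((~(x & w)) & y)))

~(w & (~((~(x & w)) & y)))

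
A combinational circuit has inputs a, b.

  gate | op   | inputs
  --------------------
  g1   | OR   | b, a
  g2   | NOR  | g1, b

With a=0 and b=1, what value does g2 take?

0

g1 = 1 OR 0 = 1
g2 = 1 NOR 1 = 0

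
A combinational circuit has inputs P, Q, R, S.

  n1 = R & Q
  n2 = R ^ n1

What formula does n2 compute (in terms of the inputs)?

R ^ (R & Q)

n1 = R & Q
n2 = R ^ n1 = R ^ (R & Q)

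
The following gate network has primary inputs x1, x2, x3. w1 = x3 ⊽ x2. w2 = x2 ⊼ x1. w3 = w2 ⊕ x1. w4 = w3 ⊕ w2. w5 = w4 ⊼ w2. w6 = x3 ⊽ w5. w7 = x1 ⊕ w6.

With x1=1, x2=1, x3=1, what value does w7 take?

w2 = 1 ⊼ 1 = 0
w3 = 0 ⊕ 1 = 1
w4 = 1 ⊕ 0 = 1
w5 = 1 ⊼ 0 = 1
w6 = 1 ⊽ 1 = 0
w7 = 1 ⊕ 0 = 1

1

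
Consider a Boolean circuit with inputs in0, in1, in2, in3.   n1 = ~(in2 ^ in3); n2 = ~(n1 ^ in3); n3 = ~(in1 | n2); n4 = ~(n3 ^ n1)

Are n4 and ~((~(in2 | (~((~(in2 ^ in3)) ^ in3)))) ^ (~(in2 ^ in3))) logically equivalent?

No

n1 = ~(in2 ^ in3)
n2 = ~(n1 ^ in3) = ~((~(in2 ^ in3)) ^ in3)
n3 = ~(in1 | n2) = ~(in1 | (~((~(in2 ^ in3)) ^ in3)))
n4 = ~(n3 ^ n1) = ~((~(in1 | (~((~(in2 ^ in3)) ^ in3)))) ^ (~(in2 ^ in3)))
At in0=0, in1=1, in2=0, in3=0: circuit gives 0, formula gives 1.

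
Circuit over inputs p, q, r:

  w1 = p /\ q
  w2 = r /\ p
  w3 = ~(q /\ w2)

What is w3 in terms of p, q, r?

w2 = r /\ p
w3 = ~(q /\ w2) = ~(q /\ (r /\ p))

~(q /\ (r /\ p))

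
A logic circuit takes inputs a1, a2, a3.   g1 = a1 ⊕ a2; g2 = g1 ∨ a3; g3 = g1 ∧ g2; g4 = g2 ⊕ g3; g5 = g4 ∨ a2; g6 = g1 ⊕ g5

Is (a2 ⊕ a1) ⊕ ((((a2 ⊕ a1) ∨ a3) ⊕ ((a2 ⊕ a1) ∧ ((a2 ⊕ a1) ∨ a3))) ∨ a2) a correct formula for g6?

Yes

g1 = a1 ⊕ a2
g2 = g1 ∨ a3 = (a1 ⊕ a2) ∨ a3
g3 = g1 ∧ g2 = (a1 ⊕ a2) ∧ ((a1 ⊕ a2) ∨ a3)
g4 = g2 ⊕ g3 = ((a1 ⊕ a2) ∨ a3) ⊕ ((a1 ⊕ a2) ∧ ((a1 ⊕ a2) ∨ a3))
g5 = g4 ∨ a2 = (((a1 ⊕ a2) ∨ a3) ⊕ ((a1 ⊕ a2) ∧ ((a1 ⊕ a2) ∨ a3))) ∨ a2
g6 = g1 ⊕ g5 = (a1 ⊕ a2) ⊕ ((((a1 ⊕ a2) ∨ a3) ⊕ ((a1 ⊕ a2) ∧ ((a1 ⊕ a2) ∨ a3))) ∨ a2)
At a1=0, a2=0, a3=0: circuit gives 0, formula gives 0.
At a1=0, a2=0, a3=1: circuit gives 1, formula gives 1.
Agrees on all 8 inputs.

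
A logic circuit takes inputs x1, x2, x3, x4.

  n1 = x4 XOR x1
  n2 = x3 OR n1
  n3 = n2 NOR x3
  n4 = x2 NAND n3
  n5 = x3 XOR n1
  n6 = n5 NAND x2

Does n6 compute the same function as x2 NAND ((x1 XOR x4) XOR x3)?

Yes

n1 = x4 XOR x1
n5 = x3 XOR n1 = x3 XOR (x4 XOR x1)
n6 = n5 NAND x2 = (x3 XOR (x4 XOR x1)) NAND x2
At x1=0, x2=1, x3=0, x4=1: circuit gives 0, formula gives 0.
At x1=0, x2=0, x3=0, x4=0: circuit gives 1, formula gives 1.
Agrees on all 16 inputs.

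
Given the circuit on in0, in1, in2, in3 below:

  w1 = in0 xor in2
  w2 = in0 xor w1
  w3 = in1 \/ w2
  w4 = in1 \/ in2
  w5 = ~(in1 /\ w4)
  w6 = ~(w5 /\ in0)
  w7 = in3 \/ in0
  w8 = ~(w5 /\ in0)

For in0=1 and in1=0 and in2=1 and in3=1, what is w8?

w4 = 0 \/ 1 = 1
w5 = ~(0 /\ 1) = 1
w8 = ~(1 /\ 1) = 0

0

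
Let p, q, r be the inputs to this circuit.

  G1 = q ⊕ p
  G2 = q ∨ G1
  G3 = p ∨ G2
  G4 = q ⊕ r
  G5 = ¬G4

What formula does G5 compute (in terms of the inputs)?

G4 = q ⊕ r
G5 = ¬G4 = ¬(q ⊕ r)

¬(q ⊕ r)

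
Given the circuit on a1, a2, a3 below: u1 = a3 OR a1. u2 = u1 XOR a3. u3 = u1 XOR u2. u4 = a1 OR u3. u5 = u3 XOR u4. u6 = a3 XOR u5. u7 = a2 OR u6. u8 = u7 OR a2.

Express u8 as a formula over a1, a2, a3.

u1 = a3 OR a1
u2 = u1 XOR a3 = (a3 OR a1) XOR a3
u3 = u1 XOR u2 = (a3 OR a1) XOR ((a3 OR a1) XOR a3)
u4 = a1 OR u3 = a1 OR ((a3 OR a1) XOR ((a3 OR a1) XOR a3))
u5 = u3 XOR u4 = ((a3 OR a1) XOR ((a3 OR a1) XOR a3)) XOR (a1 OR ((a3 OR a1) XOR ((a3 OR a1) XOR a3)))
u6 = a3 XOR u5 = a3 XOR (((a3 OR a1) XOR ((a3 OR a1) XOR a3)) XOR (a1 OR ((a3 OR a1) XOR ((a3 OR a1) XOR a3))))
u7 = a2 OR u6 = a2 OR (a3 XOR (((a3 OR a1) XOR ((a3 OR a1) XOR a3)) XOR (a1 OR ((a3 OR a1) XOR ((a3 OR a1) XOR a3)))))
u8 = u7 OR a2 = (a2 OR (a3 XOR (((a3 OR a1) XOR ((a3 OR a1) XOR a3)) XOR (a1 OR ((a3 OR a1) XOR ((a3 OR a1) XOR a3)))))) OR a2

(a2 OR (a3 XOR (((a3 OR a1) XOR ((a3 OR a1) XOR a3)) XOR (a1 OR ((a3 OR a1) XOR ((a3 OR a1) XOR a3)))))) OR a2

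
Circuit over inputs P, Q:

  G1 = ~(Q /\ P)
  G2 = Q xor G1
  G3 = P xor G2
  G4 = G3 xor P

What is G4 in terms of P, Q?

(P xor (Q xor (~(Q /\ P)))) xor P

G1 = ~(Q /\ P)
G2 = Q xor G1 = Q xor (~(Q /\ P))
G3 = P xor G2 = P xor (Q xor (~(Q /\ P)))
G4 = G3 xor P = (P xor (Q xor (~(Q /\ P)))) xor P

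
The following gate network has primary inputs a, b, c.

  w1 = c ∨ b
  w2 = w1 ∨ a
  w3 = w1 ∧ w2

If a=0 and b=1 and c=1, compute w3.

w1 = 1 ∨ 1 = 1
w2 = 1 ∨ 0 = 1
w3 = 1 ∧ 1 = 1

1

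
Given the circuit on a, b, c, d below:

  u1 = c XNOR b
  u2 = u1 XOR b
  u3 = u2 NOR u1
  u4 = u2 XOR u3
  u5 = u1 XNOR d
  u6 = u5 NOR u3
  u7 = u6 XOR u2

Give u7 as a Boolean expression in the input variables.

u1 = c XNOR b
u2 = u1 XOR b = (c XNOR b) XOR b
u3 = u2 NOR u1 = ((c XNOR b) XOR b) NOR (c XNOR b)
u5 = u1 XNOR d = (c XNOR b) XNOR d
u6 = u5 NOR u3 = ((c XNOR b) XNOR d) NOR (((c XNOR b) XOR b) NOR (c XNOR b))
u7 = u6 XOR u2 = (((c XNOR b) XNOR d) NOR (((c XNOR b) XOR b) NOR (c XNOR b))) XOR ((c XNOR b) XOR b)

(((c XNOR b) XNOR d) NOR (((c XNOR b) XOR b) NOR (c XNOR b))) XOR ((c XNOR b) XOR b)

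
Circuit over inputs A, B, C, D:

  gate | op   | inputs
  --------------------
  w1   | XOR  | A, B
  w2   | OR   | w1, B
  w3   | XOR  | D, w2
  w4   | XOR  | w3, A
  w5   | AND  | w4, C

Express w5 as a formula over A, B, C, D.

w1 = A XOR B
w2 = w1 OR B = (A XOR B) OR B
w3 = D XOR w2 = D XOR ((A XOR B) OR B)
w4 = w3 XOR A = (D XOR ((A XOR B) OR B)) XOR A
w5 = w4 AND C = ((D XOR ((A XOR B) OR B)) XOR A) AND C

((D XOR ((A XOR B) OR B)) XOR A) AND C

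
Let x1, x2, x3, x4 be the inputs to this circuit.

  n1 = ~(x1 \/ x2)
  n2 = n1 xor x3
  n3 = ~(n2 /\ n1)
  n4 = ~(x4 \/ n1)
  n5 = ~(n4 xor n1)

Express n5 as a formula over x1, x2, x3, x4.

n1 = ~(x1 \/ x2)
n4 = ~(x4 \/ n1) = ~(x4 \/ (~(x1 \/ x2)))
n5 = ~(n4 xor n1) = ~((~(x4 \/ (~(x1 \/ x2)))) xor (~(x1 \/ x2)))

~((~(x4 \/ (~(x1 \/ x2)))) xor (~(x1 \/ x2)))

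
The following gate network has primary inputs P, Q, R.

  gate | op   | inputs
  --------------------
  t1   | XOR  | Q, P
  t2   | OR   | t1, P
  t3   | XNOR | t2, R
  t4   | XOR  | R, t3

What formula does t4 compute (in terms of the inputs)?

t1 = Q XOR P
t2 = t1 OR P = (Q XOR P) OR P
t3 = t2 XNOR R = ((Q XOR P) OR P) XNOR R
t4 = R XOR t3 = R XOR (((Q XOR P) OR P) XNOR R)

R XOR (((Q XOR P) OR P) XNOR R)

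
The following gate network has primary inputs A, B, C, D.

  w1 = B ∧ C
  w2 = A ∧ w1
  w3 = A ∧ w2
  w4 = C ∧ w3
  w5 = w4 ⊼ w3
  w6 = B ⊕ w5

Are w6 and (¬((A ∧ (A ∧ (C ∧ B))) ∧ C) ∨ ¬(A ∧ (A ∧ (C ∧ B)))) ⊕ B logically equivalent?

Yes

w1 = B ∧ C
w2 = A ∧ w1 = A ∧ (B ∧ C)
w3 = A ∧ w2 = A ∧ (A ∧ (B ∧ C))
w4 = C ∧ w3 = C ∧ (A ∧ (A ∧ (B ∧ C)))
w5 = w4 ⊼ w3 = (C ∧ (A ∧ (A ∧ (B ∧ C)))) ⊼ (A ∧ (A ∧ (B ∧ C)))
w6 = B ⊕ w5 = B ⊕ ((C ∧ (A ∧ (A ∧ (B ∧ C)))) ⊼ (A ∧ (A ∧ (B ∧ C))))
At A=0, B=1, C=0, D=0: circuit gives 0, formula gives 0.
At A=0, B=0, C=0, D=0: circuit gives 1, formula gives 1.
Agrees on all 16 inputs.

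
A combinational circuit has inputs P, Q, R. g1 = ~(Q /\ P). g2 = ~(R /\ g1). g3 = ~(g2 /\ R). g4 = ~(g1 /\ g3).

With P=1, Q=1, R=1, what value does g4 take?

1

g1 = ~(1 /\ 1) = 0
g2 = ~(1 /\ 0) = 1
g3 = ~(1 /\ 1) = 0
g4 = ~(0 /\ 0) = 1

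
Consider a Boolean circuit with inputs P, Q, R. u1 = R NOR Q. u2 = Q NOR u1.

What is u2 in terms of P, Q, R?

Q NOR (R NOR Q)

u1 = R NOR Q
u2 = Q NOR u1 = Q NOR (R NOR Q)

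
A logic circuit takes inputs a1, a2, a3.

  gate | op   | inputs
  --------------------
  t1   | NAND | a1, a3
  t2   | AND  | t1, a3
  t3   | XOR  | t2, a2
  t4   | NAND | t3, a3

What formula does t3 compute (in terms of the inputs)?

t1 = a1 NAND a3
t2 = t1 AND a3 = (a1 NAND a3) AND a3
t3 = t2 XOR a2 = ((a1 NAND a3) AND a3) XOR a2

((a1 NAND a3) AND a3) XOR a2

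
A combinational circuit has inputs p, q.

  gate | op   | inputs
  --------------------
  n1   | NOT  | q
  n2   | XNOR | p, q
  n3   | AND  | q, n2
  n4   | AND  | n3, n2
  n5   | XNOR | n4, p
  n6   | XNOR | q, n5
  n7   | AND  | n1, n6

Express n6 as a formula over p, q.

q XNOR (((q AND (p XNOR q)) AND (p XNOR q)) XNOR p)

n2 = p XNOR q
n3 = q AND n2 = q AND (p XNOR q)
n4 = n3 AND n2 = (q AND (p XNOR q)) AND (p XNOR q)
n5 = n4 XNOR p = ((q AND (p XNOR q)) AND (p XNOR q)) XNOR p
n6 = q XNOR n5 = q XNOR (((q AND (p XNOR q)) AND (p XNOR q)) XNOR p)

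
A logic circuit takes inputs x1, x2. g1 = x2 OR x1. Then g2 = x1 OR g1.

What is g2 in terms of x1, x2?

x1 OR (x2 OR x1)

g1 = x2 OR x1
g2 = x1 OR g1 = x1 OR (x2 OR x1)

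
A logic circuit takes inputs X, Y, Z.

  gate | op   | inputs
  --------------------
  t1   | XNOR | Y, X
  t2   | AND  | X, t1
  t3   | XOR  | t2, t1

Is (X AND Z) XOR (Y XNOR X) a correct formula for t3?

t1 = Y XNOR X
t2 = X AND t1 = X AND (Y XNOR X)
t3 = t2 XOR t1 = (X AND (Y XNOR X)) XOR (Y XNOR X)
At X=1, Y=0, Z=1: circuit gives 0, formula gives 1.

No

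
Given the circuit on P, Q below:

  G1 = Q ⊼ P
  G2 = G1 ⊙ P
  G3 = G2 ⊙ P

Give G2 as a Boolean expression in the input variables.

(Q ⊼ P) ⊙ P

G1 = Q ⊼ P
G2 = G1 ⊙ P = (Q ⊼ P) ⊙ P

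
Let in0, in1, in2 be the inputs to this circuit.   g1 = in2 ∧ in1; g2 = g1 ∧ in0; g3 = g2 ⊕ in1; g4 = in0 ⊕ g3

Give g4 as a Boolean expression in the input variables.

in0 ⊕ (((in2 ∧ in1) ∧ in0) ⊕ in1)

g1 = in2 ∧ in1
g2 = g1 ∧ in0 = (in2 ∧ in1) ∧ in0
g3 = g2 ⊕ in1 = ((in2 ∧ in1) ∧ in0) ⊕ in1
g4 = in0 ⊕ g3 = in0 ⊕ (((in2 ∧ in1) ∧ in0) ⊕ in1)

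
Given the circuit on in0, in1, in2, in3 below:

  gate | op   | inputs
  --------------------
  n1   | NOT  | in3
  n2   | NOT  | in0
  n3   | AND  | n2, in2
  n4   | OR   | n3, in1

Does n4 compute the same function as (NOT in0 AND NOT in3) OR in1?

No

n2 = NOT in0
n3 = n2 AND in2 = NOT in0 AND in2
n4 = n3 OR in1 = (NOT in0 AND in2) OR in1
At in0=0, in1=0, in2=0, in3=0: circuit gives 0, formula gives 1.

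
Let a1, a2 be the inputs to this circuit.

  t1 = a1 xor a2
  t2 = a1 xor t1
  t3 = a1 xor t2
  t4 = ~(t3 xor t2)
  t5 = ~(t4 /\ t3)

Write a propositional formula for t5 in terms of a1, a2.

~((~((a1 xor (a1 xor (a1 xor a2))) xor (a1 xor (a1 xor a2)))) /\ (a1 xor (a1 xor (a1 xor a2))))

t1 = a1 xor a2
t2 = a1 xor t1 = a1 xor (a1 xor a2)
t3 = a1 xor t2 = a1 xor (a1 xor (a1 xor a2))
t4 = ~(t3 xor t2) = ~((a1 xor (a1 xor (a1 xor a2))) xor (a1 xor (a1 xor a2)))
t5 = ~(t4 /\ t3) = ~((~((a1 xor (a1 xor (a1 xor a2))) xor (a1 xor (a1 xor a2)))) /\ (a1 xor (a1 xor (a1 xor a2))))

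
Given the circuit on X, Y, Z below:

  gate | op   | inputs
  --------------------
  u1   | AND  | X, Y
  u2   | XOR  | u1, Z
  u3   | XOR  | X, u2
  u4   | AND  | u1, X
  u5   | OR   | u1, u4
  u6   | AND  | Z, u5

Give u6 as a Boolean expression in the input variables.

Z AND ((X AND Y) OR ((X AND Y) AND X))

u1 = X AND Y
u4 = u1 AND X = (X AND Y) AND X
u5 = u1 OR u4 = (X AND Y) OR ((X AND Y) AND X)
u6 = Z AND u5 = Z AND ((X AND Y) OR ((X AND Y) AND X))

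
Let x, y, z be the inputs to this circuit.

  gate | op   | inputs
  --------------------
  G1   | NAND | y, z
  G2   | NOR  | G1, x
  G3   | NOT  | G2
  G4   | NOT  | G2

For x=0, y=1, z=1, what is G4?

0

G1 = 1 NAND 1 = 0
G2 = 0 NOR 0 = 1
G4 = NOT 1 = 0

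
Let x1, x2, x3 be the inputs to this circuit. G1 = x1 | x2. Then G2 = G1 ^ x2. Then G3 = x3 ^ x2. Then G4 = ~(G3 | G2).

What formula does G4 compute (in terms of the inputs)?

~((x3 ^ x2) | ((x1 | x2) ^ x2))

G1 = x1 | x2
G2 = G1 ^ x2 = (x1 | x2) ^ x2
G3 = x3 ^ x2
G4 = ~(G3 | G2) = ~((x3 ^ x2) | ((x1 | x2) ^ x2))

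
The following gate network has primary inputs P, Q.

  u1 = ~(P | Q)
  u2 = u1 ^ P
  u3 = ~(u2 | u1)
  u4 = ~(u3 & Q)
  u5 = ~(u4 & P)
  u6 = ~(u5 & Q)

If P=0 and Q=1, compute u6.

u1 = ~(0 | 1) = 0
u2 = 0 ^ 0 = 0
u3 = ~(0 | 0) = 1
u4 = ~(1 & 1) = 0
u5 = ~(0 & 0) = 1
u6 = ~(1 & 1) = 0

0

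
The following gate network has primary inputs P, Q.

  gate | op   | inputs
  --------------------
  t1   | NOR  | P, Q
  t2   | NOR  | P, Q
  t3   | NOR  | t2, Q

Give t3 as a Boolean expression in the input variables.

t2 = P NOR Q
t3 = t2 NOR Q = (P NOR Q) NOR Q

(P NOR Q) NOR Q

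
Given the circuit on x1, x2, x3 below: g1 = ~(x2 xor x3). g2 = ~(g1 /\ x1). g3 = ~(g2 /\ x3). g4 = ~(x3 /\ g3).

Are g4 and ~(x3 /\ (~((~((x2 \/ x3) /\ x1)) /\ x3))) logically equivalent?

No

g1 = ~(x2 xor x3)
g2 = ~(g1 /\ x1) = ~((~(x2 xor x3)) /\ x1)
g3 = ~(g2 /\ x3) = ~((~((~(x2 xor x3)) /\ x1)) /\ x3)
g4 = ~(x3 /\ g3) = ~(x3 /\ (~((~((~(x2 xor x3)) /\ x1)) /\ x3)))
At x1=1, x2=0, x3=1: circuit gives 1, formula gives 0.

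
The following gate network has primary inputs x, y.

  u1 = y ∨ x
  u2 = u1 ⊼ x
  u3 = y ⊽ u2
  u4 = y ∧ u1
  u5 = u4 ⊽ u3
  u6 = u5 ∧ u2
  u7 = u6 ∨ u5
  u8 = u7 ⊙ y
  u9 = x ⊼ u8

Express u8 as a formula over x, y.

u1 = y ∨ x
u2 = u1 ⊼ x = (y ∨ x) ⊼ x
u3 = y ⊽ u2 = y ⊽ ((y ∨ x) ⊼ x)
u4 = y ∧ u1 = y ∧ (y ∨ x)
u5 = u4 ⊽ u3 = (y ∧ (y ∨ x)) ⊽ (y ⊽ ((y ∨ x) ⊼ x))
u6 = u5 ∧ u2 = ((y ∧ (y ∨ x)) ⊽ (y ⊽ ((y ∨ x) ⊼ x))) ∧ ((y ∨ x) ⊼ x)
u7 = u6 ∨ u5 = (((y ∧ (y ∨ x)) ⊽ (y ⊽ ((y ∨ x) ⊼ x))) ∧ ((y ∨ x) ⊼ x)) ∨ ((y ∧ (y ∨ x)) ⊽ (y ⊽ ((y ∨ x) ⊼ x)))
u8 = u7 ⊙ y = ((((y ∧ (y ∨ x)) ⊽ (y ⊽ ((y ∨ x) ⊼ x))) ∧ ((y ∨ x) ⊼ x)) ∨ ((y ∧ (y ∨ x)) ⊽ (y ⊽ ((y ∨ x) ⊼ x)))) ⊙ y

((((y ∧ (y ∨ x)) ⊽ (y ⊽ ((y ∨ x) ⊼ x))) ∧ ((y ∨ x) ⊼ x)) ∨ ((y ∧ (y ∨ x)) ⊽ (y ⊽ ((y ∨ x) ⊼ x)))) ⊙ y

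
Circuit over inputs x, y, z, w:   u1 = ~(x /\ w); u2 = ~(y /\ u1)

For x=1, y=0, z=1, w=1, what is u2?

u1 = ~(1 /\ 1) = 0
u2 = ~(0 /\ 0) = 1

1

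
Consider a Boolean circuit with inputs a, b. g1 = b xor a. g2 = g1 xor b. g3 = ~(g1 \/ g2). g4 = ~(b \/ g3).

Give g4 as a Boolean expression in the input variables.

~(b \/ (~((b xor a) \/ ((b xor a) xor b))))

g1 = b xor a
g2 = g1 xor b = (b xor a) xor b
g3 = ~(g1 \/ g2) = ~((b xor a) \/ ((b xor a) xor b))
g4 = ~(b \/ g3) = ~(b \/ (~((b xor a) \/ ((b xor a) xor b))))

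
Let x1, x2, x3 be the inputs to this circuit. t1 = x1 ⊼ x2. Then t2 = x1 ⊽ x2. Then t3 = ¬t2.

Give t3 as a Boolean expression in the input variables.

¬(x1 ⊽ x2)

t2 = x1 ⊽ x2
t3 = ¬t2 = ¬(x1 ⊽ x2)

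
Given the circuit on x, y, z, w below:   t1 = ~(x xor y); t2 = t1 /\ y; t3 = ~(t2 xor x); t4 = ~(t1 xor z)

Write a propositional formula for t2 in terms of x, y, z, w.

(~(x xor y)) /\ y

t1 = ~(x xor y)
t2 = t1 /\ y = (~(x xor y)) /\ y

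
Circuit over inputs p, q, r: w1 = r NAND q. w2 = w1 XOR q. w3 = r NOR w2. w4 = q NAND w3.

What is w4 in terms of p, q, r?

w1 = r NAND q
w2 = w1 XOR q = (r NAND q) XOR q
w3 = r NOR w2 = r NOR ((r NAND q) XOR q)
w4 = q NAND w3 = q NAND (r NOR ((r NAND q) XOR q))

q NAND (r NOR ((r NAND q) XOR q))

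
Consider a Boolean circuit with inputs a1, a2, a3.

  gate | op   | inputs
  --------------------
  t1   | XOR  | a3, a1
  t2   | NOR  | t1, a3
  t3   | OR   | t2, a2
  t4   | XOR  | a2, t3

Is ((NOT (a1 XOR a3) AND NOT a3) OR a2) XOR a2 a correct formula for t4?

Yes

t1 = a3 XOR a1
t2 = t1 NOR a3 = (a3 XOR a1) NOR a3
t3 = t2 OR a2 = ((a3 XOR a1) NOR a3) OR a2
t4 = a2 XOR t3 = a2 XOR (((a3 XOR a1) NOR a3) OR a2)
At a1=0, a2=0, a3=1: circuit gives 0, formula gives 0.
At a1=0, a2=0, a3=0: circuit gives 1, formula gives 1.
Agrees on all 8 inputs.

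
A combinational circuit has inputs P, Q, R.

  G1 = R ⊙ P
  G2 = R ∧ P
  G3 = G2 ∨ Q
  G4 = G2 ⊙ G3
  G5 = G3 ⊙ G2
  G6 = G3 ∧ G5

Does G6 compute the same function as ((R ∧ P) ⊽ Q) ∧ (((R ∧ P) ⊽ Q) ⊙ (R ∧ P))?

G2 = R ∧ P
G3 = G2 ∨ Q = (R ∧ P) ∨ Q
G5 = G3 ⊙ G2 = ((R ∧ P) ∨ Q) ⊙ (R ∧ P)
G6 = G3 ∧ G5 = ((R ∧ P) ∨ Q) ∧ (((R ∧ P) ∨ Q) ⊙ (R ∧ P))
At P=1, Q=0, R=1: circuit gives 1, formula gives 0.

No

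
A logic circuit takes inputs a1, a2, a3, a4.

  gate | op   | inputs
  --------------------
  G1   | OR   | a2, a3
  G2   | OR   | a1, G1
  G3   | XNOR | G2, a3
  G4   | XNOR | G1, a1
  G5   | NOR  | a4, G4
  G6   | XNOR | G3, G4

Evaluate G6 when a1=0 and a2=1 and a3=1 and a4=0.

G1 = 1 OR 1 = 1
G2 = 0 OR 1 = 1
G3 = 1 XNOR 1 = 1
G4 = 1 XNOR 0 = 0
G6 = 1 XNOR 0 = 0

0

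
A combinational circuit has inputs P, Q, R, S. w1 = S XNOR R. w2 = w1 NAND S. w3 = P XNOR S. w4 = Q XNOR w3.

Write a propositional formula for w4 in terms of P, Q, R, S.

w3 = P XNOR S
w4 = Q XNOR w3 = Q XNOR (P XNOR S)

Q XNOR (P XNOR S)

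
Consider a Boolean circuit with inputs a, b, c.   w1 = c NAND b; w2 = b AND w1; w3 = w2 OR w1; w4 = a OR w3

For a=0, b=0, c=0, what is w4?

w1 = 0 NAND 0 = 1
w2 = 0 AND 1 = 0
w3 = 0 OR 1 = 1
w4 = 0 OR 1 = 1

1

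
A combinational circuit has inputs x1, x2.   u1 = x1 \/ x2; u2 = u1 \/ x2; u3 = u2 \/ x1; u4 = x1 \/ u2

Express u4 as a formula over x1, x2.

u1 = x1 \/ x2
u2 = u1 \/ x2 = (x1 \/ x2) \/ x2
u4 = x1 \/ u2 = x1 \/ ((x1 \/ x2) \/ x2)

x1 \/ ((x1 \/ x2) \/ x2)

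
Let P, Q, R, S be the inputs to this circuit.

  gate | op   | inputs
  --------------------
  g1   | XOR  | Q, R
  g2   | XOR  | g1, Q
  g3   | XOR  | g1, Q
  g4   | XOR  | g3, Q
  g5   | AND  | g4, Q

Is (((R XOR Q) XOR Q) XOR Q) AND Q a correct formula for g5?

g1 = Q XOR R
g3 = g1 XOR Q = (Q XOR R) XOR Q
g4 = g3 XOR Q = ((Q XOR R) XOR Q) XOR Q
g5 = g4 AND Q = (((Q XOR R) XOR Q) XOR Q) AND Q
At P=0, Q=0, R=0, S=0: circuit gives 0, formula gives 0.
At P=0, Q=1, R=0, S=0: circuit gives 1, formula gives 1.
Agrees on all 16 inputs.

Yes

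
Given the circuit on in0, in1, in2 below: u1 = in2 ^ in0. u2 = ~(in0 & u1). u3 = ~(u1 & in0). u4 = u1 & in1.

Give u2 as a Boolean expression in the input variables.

u1 = in2 ^ in0
u2 = ~(in0 & u1) = ~(in0 & (in2 ^ in0))

~(in0 & (in2 ^ in0))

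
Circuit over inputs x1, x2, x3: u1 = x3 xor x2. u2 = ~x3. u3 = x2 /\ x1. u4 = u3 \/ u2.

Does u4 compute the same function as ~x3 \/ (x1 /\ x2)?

Yes

u2 = ~x3
u3 = x2 /\ x1
u4 = u3 \/ u2 = (x2 /\ x1) \/ ~x3
At x1=0, x2=0, x3=1: circuit gives 0, formula gives 0.
At x1=0, x2=0, x3=0: circuit gives 1, formula gives 1.
Agrees on all 8 inputs.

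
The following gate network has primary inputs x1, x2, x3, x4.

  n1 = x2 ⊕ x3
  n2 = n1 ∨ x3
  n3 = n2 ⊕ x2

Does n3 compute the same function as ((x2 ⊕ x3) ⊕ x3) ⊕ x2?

No

n1 = x2 ⊕ x3
n2 = n1 ∨ x3 = (x2 ⊕ x3) ∨ x3
n3 = n2 ⊕ x2 = ((x2 ⊕ x3) ∨ x3) ⊕ x2
At x1=0, x2=0, x3=1, x4=0: circuit gives 1, formula gives 0.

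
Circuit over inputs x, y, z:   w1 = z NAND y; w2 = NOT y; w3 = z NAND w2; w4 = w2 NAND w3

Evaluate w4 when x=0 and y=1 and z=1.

1

w2 = NOT 1 = 0
w3 = 1 NAND 0 = 1
w4 = 0 NAND 1 = 1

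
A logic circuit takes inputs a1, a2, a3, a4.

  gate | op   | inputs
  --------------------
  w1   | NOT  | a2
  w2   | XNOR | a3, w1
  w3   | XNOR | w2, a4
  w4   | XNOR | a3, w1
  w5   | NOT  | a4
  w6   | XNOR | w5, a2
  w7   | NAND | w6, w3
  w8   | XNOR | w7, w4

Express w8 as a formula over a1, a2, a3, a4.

w1 = NOT a2
w2 = a3 XNOR w1 = a3 XNOR NOT a2
w3 = w2 XNOR a4 = (a3 XNOR NOT a2) XNOR a4
w4 = a3 XNOR w1 = a3 XNOR NOT a2
w5 = NOT a4
w6 = w5 XNOR a2 = NOT a4 XNOR a2
w7 = w6 NAND w3 = (NOT a4 XNOR a2) NAND ((a3 XNOR NOT a2) XNOR a4)
w8 = w7 XNOR w4 = ((NOT a4 XNOR a2) NAND ((a3 XNOR NOT a2) XNOR a4)) XNOR (a3 XNOR NOT a2)

((NOT a4 XNOR a2) NAND ((a3 XNOR NOT a2) XNOR a4)) XNOR (a3 XNOR NOT a2)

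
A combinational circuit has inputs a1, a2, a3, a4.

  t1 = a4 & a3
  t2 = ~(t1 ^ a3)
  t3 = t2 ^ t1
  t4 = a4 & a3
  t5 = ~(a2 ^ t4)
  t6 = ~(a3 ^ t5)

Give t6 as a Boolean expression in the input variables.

t4 = a4 & a3
t5 = ~(a2 ^ t4) = ~(a2 ^ (a4 & a3))
t6 = ~(a3 ^ t5) = ~(a3 ^ (~(a2 ^ (a4 & a3))))

~(a3 ^ (~(a2 ^ (a4 & a3))))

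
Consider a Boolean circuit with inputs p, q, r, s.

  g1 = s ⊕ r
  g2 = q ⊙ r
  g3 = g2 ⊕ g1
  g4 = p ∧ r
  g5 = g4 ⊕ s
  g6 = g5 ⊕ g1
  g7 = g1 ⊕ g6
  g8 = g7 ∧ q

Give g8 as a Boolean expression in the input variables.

g1 = s ⊕ r
g4 = p ∧ r
g5 = g4 ⊕ s = (p ∧ r) ⊕ s
g6 = g5 ⊕ g1 = ((p ∧ r) ⊕ s) ⊕ (s ⊕ r)
g7 = g1 ⊕ g6 = (s ⊕ r) ⊕ (((p ∧ r) ⊕ s) ⊕ (s ⊕ r))
g8 = g7 ∧ q = ((s ⊕ r) ⊕ (((p ∧ r) ⊕ s) ⊕ (s ⊕ r))) ∧ q

((s ⊕ r) ⊕ (((p ∧ r) ⊕ s) ⊕ (s ⊕ r))) ∧ q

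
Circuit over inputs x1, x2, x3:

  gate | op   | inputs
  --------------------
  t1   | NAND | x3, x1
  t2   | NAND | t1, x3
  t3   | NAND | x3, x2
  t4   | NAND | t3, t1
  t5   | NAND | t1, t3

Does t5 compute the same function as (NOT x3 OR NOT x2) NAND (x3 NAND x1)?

Yes

t1 = x3 NAND x1
t3 = x3 NAND x2
t5 = t1 NAND t3 = (x3 NAND x1) NAND (x3 NAND x2)
At x1=0, x2=0, x3=0: circuit gives 0, formula gives 0.
At x1=0, x2=1, x3=1: circuit gives 1, formula gives 1.
Agrees on all 8 inputs.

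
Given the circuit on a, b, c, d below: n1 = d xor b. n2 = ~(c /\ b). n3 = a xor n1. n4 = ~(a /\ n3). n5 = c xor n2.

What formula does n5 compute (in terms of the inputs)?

n2 = ~(c /\ b)
n5 = c xor n2 = c xor (~(c /\ b))

c xor (~(c /\ b))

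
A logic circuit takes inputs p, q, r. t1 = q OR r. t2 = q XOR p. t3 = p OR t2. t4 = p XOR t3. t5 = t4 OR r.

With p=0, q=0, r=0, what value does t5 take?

0

t2 = 0 XOR 0 = 0
t3 = 0 OR 0 = 0
t4 = 0 XOR 0 = 0
t5 = 0 OR 0 = 0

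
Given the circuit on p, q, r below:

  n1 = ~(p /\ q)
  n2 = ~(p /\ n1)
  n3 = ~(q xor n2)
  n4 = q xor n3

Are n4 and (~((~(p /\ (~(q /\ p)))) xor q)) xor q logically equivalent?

n1 = ~(p /\ q)
n2 = ~(p /\ n1) = ~(p /\ (~(p /\ q)))
n3 = ~(q xor n2) = ~(q xor (~(p /\ (~(p /\ q)))))
n4 = q xor n3 = q xor (~(q xor (~(p /\ (~(p /\ q))))))
At p=0, q=0, r=0: circuit gives 0, formula gives 0.
At p=1, q=0, r=0: circuit gives 1, formula gives 1.
Agrees on all 8 inputs.

Yes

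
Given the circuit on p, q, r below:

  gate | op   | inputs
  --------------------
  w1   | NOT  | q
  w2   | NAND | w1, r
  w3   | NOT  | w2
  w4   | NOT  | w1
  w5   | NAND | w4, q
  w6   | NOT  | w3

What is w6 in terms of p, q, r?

NOT NOT (NOT q NAND r)

w1 = NOT q
w2 = w1 NAND r = NOT q NAND r
w3 = NOT w2 = NOT (NOT q NAND r)
w6 = NOT w3 = NOT NOT (NOT q NAND r)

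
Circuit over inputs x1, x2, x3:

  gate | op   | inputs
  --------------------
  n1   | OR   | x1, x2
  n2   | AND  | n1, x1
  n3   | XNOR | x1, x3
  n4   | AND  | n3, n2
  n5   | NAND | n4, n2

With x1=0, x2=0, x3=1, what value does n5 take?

n1 = 0 OR 0 = 0
n2 = 0 AND 0 = 0
n3 = 0 XNOR 1 = 0
n4 = 0 AND 0 = 0
n5 = 0 NAND 0 = 1

1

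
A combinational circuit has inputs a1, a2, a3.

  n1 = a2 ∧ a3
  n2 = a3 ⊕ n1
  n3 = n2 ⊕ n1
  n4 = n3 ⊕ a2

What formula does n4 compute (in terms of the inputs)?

n1 = a2 ∧ a3
n2 = a3 ⊕ n1 = a3 ⊕ (a2 ∧ a3)
n3 = n2 ⊕ n1 = (a3 ⊕ (a2 ∧ a3)) ⊕ (a2 ∧ a3)
n4 = n3 ⊕ a2 = ((a3 ⊕ (a2 ∧ a3)) ⊕ (a2 ∧ a3)) ⊕ a2

((a3 ⊕ (a2 ∧ a3)) ⊕ (a2 ∧ a3)) ⊕ a2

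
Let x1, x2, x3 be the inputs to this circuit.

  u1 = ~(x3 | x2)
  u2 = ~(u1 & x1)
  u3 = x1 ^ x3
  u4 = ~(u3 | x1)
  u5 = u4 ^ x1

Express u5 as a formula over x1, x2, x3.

u3 = x1 ^ x3
u4 = ~(u3 | x1) = ~((x1 ^ x3) | x1)
u5 = u4 ^ x1 = (~((x1 ^ x3) | x1)) ^ x1

(~((x1 ^ x3) | x1)) ^ x1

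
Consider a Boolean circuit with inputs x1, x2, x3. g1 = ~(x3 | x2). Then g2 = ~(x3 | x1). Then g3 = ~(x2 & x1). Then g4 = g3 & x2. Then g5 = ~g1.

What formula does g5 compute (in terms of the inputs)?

~(~(x3 | x2))

g1 = ~(x3 | x2)
g5 = ~g1 = ~(~(x3 | x2))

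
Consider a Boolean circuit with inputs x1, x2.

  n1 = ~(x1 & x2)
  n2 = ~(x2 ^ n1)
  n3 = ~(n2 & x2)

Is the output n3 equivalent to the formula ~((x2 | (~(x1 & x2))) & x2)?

n1 = ~(x1 & x2)
n2 = ~(x2 ^ n1) = ~(x2 ^ (~(x1 & x2)))
n3 = ~(n2 & x2) = ~((~(x2 ^ (~(x1 & x2)))) & x2)
At x1=1, x2=1: circuit gives 1, formula gives 0.

No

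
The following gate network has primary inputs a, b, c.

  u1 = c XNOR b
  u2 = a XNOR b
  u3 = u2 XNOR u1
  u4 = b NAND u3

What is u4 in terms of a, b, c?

u1 = c XNOR b
u2 = a XNOR b
u3 = u2 XNOR u1 = (a XNOR b) XNOR (c XNOR b)
u4 = b NAND u3 = b NAND ((a XNOR b) XNOR (c XNOR b))

b NAND ((a XNOR b) XNOR (c XNOR b))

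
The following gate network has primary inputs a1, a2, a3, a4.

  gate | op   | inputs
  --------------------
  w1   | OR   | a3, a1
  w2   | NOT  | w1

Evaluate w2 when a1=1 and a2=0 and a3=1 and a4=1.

w1 = 1 OR 1 = 1
w2 = NOT 1 = 0

0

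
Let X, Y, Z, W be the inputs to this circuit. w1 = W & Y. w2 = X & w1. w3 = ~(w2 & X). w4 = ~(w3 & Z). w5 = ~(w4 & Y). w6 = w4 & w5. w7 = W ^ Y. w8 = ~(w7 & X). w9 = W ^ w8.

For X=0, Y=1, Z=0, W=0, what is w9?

1

w7 = 0 ^ 1 = 1
w8 = ~(1 & 0) = 1
w9 = 0 ^ 1 = 1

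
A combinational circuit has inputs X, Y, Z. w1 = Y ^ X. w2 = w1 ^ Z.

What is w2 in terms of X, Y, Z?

(Y ^ X) ^ Z

w1 = Y ^ X
w2 = w1 ^ Z = (Y ^ X) ^ Z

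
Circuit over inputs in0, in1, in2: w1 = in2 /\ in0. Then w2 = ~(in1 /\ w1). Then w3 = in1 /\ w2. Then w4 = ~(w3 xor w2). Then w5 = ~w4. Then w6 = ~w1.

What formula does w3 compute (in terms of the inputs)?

w1 = in2 /\ in0
w2 = ~(in1 /\ w1) = ~(in1 /\ (in2 /\ in0))
w3 = in1 /\ w2 = in1 /\ (~(in1 /\ (in2 /\ in0)))

in1 /\ (~(in1 /\ (in2 /\ in0)))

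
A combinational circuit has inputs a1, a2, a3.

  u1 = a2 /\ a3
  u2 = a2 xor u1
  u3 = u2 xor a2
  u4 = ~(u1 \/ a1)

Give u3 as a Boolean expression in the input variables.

(a2 xor (a2 /\ a3)) xor a2

u1 = a2 /\ a3
u2 = a2 xor u1 = a2 xor (a2 /\ a3)
u3 = u2 xor a2 = (a2 xor (a2 /\ a3)) xor a2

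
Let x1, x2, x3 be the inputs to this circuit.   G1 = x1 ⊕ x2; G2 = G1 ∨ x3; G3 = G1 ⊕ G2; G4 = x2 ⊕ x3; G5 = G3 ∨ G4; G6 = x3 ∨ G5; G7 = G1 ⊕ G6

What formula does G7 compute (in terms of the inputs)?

G1 = x1 ⊕ x2
G2 = G1 ∨ x3 = (x1 ⊕ x2) ∨ x3
G3 = G1 ⊕ G2 = (x1 ⊕ x2) ⊕ ((x1 ⊕ x2) ∨ x3)
G4 = x2 ⊕ x3
G5 = G3 ∨ G4 = ((x1 ⊕ x2) ⊕ ((x1 ⊕ x2) ∨ x3)) ∨ (x2 ⊕ x3)
G6 = x3 ∨ G5 = x3 ∨ (((x1 ⊕ x2) ⊕ ((x1 ⊕ x2) ∨ x3)) ∨ (x2 ⊕ x3))
G7 = G1 ⊕ G6 = (x1 ⊕ x2) ⊕ (x3 ∨ (((x1 ⊕ x2) ⊕ ((x1 ⊕ x2) ∨ x3)) ∨ (x2 ⊕ x3)))

(x1 ⊕ x2) ⊕ (x3 ∨ (((x1 ⊕ x2) ⊕ ((x1 ⊕ x2) ∨ x3)) ∨ (x2 ⊕ x3)))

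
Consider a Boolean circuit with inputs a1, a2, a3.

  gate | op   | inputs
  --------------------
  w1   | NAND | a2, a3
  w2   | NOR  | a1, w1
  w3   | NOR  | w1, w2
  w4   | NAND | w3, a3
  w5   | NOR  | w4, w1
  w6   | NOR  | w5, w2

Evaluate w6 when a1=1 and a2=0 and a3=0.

w1 = 0 NAND 0 = 1
w2 = 1 NOR 1 = 0
w3 = 1 NOR 0 = 0
w4 = 0 NAND 0 = 1
w5 = 1 NOR 1 = 0
w6 = 0 NOR 0 = 1

1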